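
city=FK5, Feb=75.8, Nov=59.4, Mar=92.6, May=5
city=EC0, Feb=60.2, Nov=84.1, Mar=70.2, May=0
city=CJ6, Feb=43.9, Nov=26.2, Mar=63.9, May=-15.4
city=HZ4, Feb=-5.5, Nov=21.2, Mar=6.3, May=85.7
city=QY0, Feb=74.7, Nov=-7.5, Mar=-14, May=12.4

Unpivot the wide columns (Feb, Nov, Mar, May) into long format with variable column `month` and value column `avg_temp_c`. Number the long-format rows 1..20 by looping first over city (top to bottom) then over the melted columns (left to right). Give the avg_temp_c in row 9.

20 rows total (5 × 4). Row 9: index ⌊(9-1)/4⌋ = 2 into city → CJ6; (9-1) mod 4 = 0 into the melted columns → Feb.
So row 9 is (CJ6, Feb, 43.9); avg_temp_c = 43.9.

43.9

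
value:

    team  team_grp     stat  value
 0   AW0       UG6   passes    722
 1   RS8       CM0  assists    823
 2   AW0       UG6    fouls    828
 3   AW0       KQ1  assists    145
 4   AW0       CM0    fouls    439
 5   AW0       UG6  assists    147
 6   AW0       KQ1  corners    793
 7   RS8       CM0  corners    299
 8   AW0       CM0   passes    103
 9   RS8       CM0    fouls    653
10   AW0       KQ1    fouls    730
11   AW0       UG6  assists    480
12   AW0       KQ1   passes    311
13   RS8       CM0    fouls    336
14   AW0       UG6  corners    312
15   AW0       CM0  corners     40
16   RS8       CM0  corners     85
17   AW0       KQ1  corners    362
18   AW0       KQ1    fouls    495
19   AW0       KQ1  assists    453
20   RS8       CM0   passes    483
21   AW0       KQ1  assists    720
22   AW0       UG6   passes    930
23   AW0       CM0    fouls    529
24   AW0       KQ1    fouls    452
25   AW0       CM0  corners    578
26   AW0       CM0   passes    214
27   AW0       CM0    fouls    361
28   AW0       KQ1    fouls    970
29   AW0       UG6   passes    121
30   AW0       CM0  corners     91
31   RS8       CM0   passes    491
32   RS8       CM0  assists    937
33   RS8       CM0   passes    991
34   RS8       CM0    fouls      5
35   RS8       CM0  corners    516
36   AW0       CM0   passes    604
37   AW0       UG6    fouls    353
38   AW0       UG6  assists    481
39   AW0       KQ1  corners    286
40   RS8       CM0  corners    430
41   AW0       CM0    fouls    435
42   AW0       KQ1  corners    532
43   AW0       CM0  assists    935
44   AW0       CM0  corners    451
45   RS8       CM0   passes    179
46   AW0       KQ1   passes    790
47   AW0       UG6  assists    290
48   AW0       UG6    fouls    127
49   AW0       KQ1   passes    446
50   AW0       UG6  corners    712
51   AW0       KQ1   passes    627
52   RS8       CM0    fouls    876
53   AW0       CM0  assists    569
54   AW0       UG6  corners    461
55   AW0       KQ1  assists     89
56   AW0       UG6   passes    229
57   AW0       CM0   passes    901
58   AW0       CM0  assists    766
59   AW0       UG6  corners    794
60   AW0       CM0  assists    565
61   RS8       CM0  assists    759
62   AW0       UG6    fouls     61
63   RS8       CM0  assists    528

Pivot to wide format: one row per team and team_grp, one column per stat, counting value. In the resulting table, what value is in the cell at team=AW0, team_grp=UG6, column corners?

4

Rows with team=AW0, team_grp=UG6 and stat=corners: value values are 312, 712, 461, 794.
4 rows match — count = 4.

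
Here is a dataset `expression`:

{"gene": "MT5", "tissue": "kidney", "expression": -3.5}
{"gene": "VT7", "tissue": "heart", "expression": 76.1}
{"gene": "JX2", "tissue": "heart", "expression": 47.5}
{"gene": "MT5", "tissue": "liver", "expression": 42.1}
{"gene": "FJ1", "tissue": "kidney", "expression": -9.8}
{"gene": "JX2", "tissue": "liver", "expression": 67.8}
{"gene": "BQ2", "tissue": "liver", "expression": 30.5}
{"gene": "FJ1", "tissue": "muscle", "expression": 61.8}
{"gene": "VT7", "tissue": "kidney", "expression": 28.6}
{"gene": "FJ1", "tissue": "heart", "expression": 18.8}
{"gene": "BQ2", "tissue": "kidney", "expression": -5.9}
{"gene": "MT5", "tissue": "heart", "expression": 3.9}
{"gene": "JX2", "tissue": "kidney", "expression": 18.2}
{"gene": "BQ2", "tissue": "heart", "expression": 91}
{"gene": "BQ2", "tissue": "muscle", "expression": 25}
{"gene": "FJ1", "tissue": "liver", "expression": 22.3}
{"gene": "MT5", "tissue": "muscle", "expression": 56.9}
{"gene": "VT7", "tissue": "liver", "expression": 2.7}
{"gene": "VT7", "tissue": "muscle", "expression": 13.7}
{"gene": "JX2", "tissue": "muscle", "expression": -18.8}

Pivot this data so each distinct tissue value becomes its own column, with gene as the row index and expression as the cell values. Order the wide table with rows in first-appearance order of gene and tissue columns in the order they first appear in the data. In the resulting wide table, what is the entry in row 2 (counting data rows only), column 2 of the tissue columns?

76.1

With rows in first-appearance order of gene, row 2 is gene=VT7. tissue columns in first-appearance order: kidney, heart, liver, muscle; column 2 is heart.
Long rows with gene=VT7, tissue=heart: expression = 76.1.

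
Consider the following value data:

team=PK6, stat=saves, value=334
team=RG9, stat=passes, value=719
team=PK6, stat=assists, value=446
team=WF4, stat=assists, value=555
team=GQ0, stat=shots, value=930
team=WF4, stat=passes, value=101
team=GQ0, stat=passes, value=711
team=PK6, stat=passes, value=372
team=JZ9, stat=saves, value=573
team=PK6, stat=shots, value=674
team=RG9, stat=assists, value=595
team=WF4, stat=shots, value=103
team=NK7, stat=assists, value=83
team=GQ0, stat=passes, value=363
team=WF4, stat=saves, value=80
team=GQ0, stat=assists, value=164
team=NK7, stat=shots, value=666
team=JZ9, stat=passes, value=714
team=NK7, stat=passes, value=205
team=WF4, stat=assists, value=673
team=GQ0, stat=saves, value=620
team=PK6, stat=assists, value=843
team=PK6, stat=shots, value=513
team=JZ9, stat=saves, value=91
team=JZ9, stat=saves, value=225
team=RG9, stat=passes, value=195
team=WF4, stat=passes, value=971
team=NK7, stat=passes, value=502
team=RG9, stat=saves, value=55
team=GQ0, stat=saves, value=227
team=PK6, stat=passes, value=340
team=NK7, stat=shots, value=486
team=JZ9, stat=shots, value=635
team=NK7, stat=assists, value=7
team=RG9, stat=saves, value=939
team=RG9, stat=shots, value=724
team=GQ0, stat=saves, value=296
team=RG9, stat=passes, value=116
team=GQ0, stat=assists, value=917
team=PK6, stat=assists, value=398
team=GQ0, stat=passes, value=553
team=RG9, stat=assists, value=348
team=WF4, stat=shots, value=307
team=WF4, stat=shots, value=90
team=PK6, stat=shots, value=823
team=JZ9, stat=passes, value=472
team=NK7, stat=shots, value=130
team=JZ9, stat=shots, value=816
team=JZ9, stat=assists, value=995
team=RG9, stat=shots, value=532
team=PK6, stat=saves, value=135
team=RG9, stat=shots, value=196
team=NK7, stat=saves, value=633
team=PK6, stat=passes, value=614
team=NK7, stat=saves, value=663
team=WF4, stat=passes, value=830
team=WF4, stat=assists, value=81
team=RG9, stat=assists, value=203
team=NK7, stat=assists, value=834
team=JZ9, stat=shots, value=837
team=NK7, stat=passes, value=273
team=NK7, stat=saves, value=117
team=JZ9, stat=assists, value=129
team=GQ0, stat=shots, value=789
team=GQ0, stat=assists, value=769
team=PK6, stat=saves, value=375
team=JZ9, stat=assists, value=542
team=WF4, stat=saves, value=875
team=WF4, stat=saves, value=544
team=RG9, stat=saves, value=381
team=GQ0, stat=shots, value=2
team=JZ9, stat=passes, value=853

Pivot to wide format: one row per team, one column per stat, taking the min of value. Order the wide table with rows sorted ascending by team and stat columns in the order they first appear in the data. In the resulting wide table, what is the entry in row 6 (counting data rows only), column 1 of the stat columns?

With rows sorted ascending by team, row 6 is team=WF4. stat columns in first-appearance order: saves, passes, assists, shots; column 1 is saves.
Long rows with team=WF4, stat=saves: min(80, 875, 544) = 80.

80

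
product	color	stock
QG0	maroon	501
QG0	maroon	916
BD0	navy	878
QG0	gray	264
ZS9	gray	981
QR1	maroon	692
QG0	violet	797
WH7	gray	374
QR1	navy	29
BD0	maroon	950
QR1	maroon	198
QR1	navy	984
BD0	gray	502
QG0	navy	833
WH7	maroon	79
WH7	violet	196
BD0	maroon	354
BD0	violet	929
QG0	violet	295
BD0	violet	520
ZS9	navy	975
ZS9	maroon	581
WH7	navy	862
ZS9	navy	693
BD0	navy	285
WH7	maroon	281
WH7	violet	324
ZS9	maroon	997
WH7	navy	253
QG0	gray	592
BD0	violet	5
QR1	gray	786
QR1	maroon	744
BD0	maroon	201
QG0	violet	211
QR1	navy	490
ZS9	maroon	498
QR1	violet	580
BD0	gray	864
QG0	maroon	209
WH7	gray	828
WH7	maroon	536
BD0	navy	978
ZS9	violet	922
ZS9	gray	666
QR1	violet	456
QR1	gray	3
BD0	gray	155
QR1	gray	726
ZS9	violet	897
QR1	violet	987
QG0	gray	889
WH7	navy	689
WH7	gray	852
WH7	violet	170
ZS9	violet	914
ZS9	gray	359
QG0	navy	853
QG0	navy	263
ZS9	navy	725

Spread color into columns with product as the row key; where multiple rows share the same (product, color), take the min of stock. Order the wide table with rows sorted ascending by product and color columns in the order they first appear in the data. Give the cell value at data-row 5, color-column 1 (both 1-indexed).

498

With rows sorted ascending by product, row 5 is product=ZS9. color columns in first-appearance order: maroon, navy, gray, violet; column 1 is maroon.
Long rows with product=ZS9, color=maroon: min(581, 997, 498) = 498.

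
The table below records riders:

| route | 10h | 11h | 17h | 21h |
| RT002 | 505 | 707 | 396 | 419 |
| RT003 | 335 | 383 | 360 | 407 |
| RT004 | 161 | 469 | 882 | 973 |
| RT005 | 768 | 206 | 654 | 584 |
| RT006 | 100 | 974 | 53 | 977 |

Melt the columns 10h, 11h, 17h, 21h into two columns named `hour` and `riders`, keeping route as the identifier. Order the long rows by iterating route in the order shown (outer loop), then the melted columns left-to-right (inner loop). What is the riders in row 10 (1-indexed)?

20 rows total (5 × 4). Row 10: index ⌊(10-1)/4⌋ = 2 into route → RT004; (10-1) mod 4 = 1 into the melted columns → 11h.
So row 10 is (RT004, 11h, 469); riders = 469.

469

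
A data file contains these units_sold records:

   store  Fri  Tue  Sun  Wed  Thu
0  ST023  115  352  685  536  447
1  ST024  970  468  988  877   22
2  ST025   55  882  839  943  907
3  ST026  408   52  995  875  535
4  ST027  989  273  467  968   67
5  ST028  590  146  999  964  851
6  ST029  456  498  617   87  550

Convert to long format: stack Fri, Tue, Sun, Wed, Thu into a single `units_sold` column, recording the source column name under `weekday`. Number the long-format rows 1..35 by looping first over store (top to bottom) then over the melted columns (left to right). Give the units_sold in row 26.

590

35 rows total (7 × 5). Row 26: index ⌊(26-1)/5⌋ = 5 into store → ST028; (26-1) mod 5 = 0 into the melted columns → Fri.
So row 26 is (ST028, Fri, 590); units_sold = 590.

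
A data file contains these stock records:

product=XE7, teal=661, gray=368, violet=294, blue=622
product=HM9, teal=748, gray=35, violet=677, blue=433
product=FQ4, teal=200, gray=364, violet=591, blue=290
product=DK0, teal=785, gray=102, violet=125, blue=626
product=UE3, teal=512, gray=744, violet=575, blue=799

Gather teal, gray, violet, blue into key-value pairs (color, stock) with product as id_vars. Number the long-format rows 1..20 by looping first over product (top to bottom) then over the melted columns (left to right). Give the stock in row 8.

433

20 rows total (5 × 4). Row 8: index ⌊(8-1)/4⌋ = 1 into product → HM9; (8-1) mod 4 = 3 into the melted columns → blue.
So row 8 is (HM9, blue, 433); stock = 433.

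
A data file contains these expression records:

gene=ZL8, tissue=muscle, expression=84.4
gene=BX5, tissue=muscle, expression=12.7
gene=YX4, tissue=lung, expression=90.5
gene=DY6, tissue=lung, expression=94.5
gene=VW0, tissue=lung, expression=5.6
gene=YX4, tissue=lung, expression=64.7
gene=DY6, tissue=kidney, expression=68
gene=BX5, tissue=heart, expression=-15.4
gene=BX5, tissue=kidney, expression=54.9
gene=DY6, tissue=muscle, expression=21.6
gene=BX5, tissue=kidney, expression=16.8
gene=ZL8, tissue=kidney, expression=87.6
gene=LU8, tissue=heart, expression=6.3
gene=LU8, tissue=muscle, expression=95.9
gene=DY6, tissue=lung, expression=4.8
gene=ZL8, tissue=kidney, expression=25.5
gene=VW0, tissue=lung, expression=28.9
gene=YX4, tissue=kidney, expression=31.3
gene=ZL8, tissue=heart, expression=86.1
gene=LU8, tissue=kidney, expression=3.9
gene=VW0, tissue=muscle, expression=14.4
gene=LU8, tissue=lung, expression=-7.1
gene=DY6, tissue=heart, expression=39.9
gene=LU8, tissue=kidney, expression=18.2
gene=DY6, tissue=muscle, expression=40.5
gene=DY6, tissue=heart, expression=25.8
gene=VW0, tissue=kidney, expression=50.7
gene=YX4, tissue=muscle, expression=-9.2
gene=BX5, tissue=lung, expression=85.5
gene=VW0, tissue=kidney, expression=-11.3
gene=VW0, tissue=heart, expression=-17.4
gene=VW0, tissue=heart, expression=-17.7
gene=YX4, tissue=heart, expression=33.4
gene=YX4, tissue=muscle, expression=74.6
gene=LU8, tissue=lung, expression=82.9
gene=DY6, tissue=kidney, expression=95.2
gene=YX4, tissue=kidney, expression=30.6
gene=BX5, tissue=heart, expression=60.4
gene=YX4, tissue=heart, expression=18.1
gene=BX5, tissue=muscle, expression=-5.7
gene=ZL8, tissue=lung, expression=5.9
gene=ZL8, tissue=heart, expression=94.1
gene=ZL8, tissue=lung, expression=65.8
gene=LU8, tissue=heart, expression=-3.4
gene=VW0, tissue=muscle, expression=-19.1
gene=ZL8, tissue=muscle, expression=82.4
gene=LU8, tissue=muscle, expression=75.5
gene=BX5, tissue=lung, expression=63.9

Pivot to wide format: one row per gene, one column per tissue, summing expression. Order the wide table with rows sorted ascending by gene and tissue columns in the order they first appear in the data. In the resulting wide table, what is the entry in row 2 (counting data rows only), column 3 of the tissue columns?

163.2

With rows sorted ascending by gene, row 2 is gene=DY6. tissue columns in first-appearance order: muscle, lung, kidney, heart; column 3 is kidney.
Long rows with gene=DY6, tissue=kidney: 68 + 95.2 = 163.2.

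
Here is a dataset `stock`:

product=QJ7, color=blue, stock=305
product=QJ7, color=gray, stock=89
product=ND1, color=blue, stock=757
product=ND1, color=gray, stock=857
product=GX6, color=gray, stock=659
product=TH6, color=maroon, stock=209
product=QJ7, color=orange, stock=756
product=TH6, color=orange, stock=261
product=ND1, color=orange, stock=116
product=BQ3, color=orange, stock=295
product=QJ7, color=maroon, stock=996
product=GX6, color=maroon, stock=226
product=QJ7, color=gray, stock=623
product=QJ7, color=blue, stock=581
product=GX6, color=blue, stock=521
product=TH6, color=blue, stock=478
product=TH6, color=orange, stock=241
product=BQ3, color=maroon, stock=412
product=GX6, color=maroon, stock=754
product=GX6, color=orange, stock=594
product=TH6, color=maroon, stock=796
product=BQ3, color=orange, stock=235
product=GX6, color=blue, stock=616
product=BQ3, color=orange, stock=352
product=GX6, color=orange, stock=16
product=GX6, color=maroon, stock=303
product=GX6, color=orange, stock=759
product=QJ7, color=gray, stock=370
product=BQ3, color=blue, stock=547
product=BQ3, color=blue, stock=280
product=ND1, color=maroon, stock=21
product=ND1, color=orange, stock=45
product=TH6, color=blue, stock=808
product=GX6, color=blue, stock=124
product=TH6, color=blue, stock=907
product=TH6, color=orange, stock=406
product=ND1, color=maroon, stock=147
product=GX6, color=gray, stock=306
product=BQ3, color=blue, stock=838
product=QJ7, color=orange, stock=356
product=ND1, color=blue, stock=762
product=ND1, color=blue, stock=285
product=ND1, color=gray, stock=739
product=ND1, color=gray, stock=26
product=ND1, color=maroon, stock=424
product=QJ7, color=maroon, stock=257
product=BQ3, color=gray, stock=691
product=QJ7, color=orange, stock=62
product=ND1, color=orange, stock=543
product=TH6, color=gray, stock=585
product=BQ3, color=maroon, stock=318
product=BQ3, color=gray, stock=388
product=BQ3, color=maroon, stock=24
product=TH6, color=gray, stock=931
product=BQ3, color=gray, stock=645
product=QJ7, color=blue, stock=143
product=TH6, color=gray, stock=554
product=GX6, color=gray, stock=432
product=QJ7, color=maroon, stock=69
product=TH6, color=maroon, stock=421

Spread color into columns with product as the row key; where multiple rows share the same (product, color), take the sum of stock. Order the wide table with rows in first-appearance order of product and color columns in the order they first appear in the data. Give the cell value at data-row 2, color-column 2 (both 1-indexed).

1622

With rows in first-appearance order of product, row 2 is product=ND1. color columns in first-appearance order: blue, gray, maroon, orange; column 2 is gray.
Long rows with product=ND1, color=gray: 857 + 739 + 26 = 1622.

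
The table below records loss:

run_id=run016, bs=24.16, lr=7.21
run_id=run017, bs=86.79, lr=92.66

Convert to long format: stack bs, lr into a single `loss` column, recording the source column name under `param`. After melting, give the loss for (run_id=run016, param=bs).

24.16

Unpivoting turns each (run_id, wide-column) pair into one long row.
The wide cell at row run016, column bs holds 24.16, so the long row (run016, bs) has loss=24.16.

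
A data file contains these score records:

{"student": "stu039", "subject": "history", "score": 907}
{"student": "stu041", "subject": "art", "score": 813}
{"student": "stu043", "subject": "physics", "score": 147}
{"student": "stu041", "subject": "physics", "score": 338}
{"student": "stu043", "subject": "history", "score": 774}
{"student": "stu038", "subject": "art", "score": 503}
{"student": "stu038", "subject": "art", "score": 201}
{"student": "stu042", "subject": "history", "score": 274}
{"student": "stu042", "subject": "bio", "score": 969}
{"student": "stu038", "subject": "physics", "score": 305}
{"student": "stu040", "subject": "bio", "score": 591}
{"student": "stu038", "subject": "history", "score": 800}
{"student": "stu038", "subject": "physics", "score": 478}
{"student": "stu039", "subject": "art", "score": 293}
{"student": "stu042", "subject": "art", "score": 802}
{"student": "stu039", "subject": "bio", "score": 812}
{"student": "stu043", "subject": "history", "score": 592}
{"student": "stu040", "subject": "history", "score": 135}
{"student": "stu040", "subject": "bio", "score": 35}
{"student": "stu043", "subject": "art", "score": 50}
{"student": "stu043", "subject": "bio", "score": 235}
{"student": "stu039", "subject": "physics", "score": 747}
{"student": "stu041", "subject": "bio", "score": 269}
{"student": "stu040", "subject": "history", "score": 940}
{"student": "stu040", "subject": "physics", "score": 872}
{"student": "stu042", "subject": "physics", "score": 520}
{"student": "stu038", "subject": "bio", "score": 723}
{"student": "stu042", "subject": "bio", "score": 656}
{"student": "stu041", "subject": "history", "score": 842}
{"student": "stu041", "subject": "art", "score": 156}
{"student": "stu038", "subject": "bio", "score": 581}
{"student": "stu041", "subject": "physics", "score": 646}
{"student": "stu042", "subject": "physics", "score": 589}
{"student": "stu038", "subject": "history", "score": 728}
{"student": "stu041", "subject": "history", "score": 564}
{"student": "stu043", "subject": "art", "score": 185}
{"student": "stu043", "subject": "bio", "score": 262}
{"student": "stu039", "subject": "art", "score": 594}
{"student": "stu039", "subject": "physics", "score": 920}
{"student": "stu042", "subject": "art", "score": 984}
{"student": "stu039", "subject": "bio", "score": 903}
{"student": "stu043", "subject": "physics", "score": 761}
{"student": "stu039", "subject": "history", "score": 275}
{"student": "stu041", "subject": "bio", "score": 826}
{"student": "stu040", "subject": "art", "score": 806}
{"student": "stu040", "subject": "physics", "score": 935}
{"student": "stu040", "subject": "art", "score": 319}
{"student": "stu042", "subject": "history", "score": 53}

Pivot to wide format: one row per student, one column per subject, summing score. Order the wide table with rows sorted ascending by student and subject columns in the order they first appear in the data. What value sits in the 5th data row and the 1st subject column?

327

With rows sorted ascending by student, row 5 is student=stu042. subject columns in first-appearance order: history, art, physics, bio; column 1 is history.
Long rows with student=stu042, subject=history: 274 + 53 = 327.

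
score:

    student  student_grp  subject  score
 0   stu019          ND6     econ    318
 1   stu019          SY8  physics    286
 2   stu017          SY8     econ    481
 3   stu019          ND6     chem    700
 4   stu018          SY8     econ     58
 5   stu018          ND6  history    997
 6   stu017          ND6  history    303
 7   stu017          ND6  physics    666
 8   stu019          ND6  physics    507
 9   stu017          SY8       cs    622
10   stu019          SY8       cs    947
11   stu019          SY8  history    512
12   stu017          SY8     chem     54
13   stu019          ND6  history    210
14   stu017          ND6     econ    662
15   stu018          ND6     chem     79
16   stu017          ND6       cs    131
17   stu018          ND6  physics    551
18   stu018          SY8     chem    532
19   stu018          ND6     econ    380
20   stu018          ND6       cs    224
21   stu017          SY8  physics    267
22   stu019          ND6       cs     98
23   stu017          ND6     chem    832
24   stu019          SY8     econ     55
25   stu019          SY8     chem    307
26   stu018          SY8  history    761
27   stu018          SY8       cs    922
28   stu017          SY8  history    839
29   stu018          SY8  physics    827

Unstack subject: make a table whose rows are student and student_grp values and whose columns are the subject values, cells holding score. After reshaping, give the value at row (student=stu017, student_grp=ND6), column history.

Wide layout: rows indexed by student and student_grp, columns are the 5 distinct subject values (econ, physics, chem, history, cs).
Cell (student=stu017, student_grp=ND6, subject=history) draws from the long row where student=stu017, student_grp=ND6 and subject=history, which has score=303.

303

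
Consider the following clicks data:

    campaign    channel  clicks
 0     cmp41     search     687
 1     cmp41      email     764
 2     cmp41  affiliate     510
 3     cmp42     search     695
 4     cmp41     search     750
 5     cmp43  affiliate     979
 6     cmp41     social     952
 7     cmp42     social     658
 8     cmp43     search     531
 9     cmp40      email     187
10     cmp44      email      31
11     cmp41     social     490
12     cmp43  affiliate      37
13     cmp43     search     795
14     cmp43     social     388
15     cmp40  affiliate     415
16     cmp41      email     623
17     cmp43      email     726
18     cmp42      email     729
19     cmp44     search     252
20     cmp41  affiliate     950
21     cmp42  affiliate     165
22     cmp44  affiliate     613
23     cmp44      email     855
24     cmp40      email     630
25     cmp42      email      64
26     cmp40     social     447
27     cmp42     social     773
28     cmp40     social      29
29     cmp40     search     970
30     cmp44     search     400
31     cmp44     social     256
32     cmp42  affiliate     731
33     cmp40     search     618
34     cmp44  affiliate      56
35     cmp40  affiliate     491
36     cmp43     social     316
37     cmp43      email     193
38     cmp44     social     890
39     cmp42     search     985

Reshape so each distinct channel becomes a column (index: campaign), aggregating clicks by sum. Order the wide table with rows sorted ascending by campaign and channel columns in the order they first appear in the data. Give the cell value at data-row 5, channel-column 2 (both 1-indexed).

886

With rows sorted ascending by campaign, row 5 is campaign=cmp44. channel columns in first-appearance order: search, email, affiliate, social; column 2 is email.
Long rows with campaign=cmp44, channel=email: 31 + 855 = 886.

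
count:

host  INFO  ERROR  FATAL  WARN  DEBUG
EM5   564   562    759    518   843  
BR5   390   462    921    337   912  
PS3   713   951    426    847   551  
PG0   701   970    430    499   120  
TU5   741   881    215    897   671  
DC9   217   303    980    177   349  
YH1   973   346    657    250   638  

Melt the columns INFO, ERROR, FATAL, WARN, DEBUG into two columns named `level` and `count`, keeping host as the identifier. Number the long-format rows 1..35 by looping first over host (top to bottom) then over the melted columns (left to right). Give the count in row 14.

847

35 rows total (7 × 5). Row 14: index ⌊(14-1)/5⌋ = 2 into host → PS3; (14-1) mod 5 = 3 into the melted columns → WARN.
So row 14 is (PS3, WARN, 847); count = 847.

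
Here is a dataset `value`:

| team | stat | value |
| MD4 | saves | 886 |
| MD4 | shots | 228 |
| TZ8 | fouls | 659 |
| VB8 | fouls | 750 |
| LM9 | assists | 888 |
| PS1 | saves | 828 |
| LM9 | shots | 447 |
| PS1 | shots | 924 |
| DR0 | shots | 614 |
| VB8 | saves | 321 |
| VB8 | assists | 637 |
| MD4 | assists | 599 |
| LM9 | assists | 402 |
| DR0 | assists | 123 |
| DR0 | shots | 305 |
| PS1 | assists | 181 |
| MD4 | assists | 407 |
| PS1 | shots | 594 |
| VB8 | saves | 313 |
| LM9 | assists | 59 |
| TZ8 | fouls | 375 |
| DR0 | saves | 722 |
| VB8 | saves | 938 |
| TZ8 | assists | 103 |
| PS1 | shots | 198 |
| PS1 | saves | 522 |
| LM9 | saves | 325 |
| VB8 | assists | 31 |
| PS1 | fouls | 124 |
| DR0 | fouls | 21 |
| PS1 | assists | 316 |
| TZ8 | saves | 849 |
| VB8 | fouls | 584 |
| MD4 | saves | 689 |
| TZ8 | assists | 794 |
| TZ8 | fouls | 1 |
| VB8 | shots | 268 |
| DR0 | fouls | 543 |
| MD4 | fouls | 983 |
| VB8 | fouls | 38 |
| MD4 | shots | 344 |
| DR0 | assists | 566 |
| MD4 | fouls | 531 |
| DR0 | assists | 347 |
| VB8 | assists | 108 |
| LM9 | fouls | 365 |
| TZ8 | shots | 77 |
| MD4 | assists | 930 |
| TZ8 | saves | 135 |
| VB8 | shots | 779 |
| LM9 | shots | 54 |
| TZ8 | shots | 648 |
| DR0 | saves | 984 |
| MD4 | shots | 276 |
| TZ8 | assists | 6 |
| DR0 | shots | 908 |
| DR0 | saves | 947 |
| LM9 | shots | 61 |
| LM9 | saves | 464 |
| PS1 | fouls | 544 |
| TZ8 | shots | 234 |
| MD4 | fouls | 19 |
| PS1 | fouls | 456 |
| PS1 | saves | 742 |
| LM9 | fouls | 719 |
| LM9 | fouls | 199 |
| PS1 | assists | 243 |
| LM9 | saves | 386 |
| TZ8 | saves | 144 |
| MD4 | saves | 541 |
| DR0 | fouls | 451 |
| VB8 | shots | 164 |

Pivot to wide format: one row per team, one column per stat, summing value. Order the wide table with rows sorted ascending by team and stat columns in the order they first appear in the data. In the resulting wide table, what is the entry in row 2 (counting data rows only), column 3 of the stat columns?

1283

With rows sorted ascending by team, row 2 is team=LM9. stat columns in first-appearance order: saves, shots, fouls, assists; column 3 is fouls.
Long rows with team=LM9, stat=fouls: 365 + 719 + 199 = 1283.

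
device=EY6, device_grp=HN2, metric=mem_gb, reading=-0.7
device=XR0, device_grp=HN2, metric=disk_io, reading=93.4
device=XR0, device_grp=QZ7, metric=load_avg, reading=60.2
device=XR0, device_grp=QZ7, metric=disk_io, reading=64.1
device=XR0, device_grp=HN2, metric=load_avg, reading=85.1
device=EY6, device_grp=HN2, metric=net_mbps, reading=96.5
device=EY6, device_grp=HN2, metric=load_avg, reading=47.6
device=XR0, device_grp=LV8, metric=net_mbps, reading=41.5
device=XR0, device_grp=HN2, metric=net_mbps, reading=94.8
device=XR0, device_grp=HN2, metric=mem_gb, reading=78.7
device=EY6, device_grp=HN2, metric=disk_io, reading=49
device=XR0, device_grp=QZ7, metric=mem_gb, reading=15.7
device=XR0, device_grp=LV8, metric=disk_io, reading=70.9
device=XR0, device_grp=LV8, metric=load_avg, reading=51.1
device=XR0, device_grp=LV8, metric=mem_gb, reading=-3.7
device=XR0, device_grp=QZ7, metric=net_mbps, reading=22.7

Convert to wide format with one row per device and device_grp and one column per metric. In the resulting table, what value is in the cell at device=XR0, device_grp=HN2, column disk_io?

93.4

Wide layout: rows indexed by device and device_grp, columns are the 4 distinct metric values (mem_gb, disk_io, load_avg, net_mbps).
Cell (device=XR0, device_grp=HN2, metric=disk_io) draws from the long row where device=XR0, device_grp=HN2 and metric=disk_io, which has reading=93.4.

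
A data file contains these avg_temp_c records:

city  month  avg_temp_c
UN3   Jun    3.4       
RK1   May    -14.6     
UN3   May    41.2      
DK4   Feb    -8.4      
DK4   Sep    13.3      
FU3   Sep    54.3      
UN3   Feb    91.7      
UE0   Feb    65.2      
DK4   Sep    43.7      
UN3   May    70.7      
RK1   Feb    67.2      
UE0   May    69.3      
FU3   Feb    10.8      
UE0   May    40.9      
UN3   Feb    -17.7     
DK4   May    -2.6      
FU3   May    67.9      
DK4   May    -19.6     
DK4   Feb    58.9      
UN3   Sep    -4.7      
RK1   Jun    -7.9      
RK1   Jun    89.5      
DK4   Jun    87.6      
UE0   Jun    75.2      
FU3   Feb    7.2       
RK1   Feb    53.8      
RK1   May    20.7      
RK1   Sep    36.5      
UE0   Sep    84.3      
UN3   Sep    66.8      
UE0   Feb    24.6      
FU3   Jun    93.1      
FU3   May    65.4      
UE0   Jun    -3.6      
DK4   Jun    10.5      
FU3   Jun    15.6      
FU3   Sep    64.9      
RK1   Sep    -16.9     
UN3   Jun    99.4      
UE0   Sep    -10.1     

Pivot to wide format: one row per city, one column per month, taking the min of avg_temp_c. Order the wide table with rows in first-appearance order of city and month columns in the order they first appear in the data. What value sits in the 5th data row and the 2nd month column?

40.9

With rows in first-appearance order of city, row 5 is city=UE0. month columns in first-appearance order: Jun, May, Feb, Sep; column 2 is May.
Long rows with city=UE0, month=May: min(69.3, 40.9) = 40.9.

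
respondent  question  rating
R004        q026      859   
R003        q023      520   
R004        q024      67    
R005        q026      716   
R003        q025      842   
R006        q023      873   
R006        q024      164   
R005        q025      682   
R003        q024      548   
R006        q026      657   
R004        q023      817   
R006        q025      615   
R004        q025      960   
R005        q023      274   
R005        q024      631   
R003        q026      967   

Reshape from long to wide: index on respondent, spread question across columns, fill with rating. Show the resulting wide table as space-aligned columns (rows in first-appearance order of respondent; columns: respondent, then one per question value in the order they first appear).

respondent  q026  q023  q024  q025
R004        859   817   67    960 
R003        967   520   548   842 
R005        716   274   631   682 
R006        657   873   164   615 

Columns: respondent plus the 4 distinct question values (q026, q023, q024, q025).
For example, row R004 column q026 takes rating=859 from the long row (R004, q026).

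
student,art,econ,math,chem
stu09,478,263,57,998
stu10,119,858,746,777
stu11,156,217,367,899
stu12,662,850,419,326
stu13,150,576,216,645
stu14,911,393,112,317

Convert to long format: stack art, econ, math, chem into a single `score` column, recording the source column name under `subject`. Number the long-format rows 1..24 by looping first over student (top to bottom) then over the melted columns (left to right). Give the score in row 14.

24 rows total (6 × 4). Row 14: index ⌊(14-1)/4⌋ = 3 into student → stu12; (14-1) mod 4 = 1 into the melted columns → econ.
So row 14 is (stu12, econ, 850); score = 850.

850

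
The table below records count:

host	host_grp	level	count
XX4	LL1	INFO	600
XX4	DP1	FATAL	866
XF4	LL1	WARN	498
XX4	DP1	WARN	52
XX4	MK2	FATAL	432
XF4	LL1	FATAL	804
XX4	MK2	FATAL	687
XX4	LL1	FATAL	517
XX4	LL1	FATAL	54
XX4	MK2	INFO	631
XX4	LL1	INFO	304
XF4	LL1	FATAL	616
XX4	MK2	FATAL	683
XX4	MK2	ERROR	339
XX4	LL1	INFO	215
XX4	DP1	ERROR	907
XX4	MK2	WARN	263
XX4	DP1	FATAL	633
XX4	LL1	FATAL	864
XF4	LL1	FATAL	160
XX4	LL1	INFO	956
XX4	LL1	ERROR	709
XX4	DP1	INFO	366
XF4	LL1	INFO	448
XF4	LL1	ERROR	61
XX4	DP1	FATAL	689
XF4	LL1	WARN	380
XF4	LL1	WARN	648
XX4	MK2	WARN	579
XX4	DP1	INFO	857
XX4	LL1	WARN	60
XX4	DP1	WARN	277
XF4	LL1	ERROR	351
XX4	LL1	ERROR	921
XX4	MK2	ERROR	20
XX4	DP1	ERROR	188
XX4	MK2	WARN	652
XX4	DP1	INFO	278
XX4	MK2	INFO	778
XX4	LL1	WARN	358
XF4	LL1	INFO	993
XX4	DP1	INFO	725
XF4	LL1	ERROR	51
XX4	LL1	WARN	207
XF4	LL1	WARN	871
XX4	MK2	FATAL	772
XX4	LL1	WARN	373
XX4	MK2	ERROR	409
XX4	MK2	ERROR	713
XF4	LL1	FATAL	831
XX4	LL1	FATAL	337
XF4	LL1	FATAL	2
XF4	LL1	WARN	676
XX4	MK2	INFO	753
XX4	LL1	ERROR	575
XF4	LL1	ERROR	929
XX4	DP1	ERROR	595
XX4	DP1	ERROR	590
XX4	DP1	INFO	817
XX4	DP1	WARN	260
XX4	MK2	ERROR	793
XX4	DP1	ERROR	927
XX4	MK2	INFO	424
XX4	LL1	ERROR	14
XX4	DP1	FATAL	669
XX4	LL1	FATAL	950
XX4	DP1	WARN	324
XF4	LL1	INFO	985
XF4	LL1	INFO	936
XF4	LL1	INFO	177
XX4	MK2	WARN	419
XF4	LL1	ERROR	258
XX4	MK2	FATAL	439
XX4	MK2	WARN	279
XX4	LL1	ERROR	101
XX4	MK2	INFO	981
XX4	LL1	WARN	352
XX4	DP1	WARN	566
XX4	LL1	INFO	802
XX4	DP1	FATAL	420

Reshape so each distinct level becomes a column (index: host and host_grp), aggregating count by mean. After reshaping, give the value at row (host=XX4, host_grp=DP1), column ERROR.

641.40

Rows with host=XX4, host_grp=DP1 and level=ERROR: count values are 907, 188, 595, 590, 927.
(907 + 188 + 595 + 590 + 927) / 5 = 641.40.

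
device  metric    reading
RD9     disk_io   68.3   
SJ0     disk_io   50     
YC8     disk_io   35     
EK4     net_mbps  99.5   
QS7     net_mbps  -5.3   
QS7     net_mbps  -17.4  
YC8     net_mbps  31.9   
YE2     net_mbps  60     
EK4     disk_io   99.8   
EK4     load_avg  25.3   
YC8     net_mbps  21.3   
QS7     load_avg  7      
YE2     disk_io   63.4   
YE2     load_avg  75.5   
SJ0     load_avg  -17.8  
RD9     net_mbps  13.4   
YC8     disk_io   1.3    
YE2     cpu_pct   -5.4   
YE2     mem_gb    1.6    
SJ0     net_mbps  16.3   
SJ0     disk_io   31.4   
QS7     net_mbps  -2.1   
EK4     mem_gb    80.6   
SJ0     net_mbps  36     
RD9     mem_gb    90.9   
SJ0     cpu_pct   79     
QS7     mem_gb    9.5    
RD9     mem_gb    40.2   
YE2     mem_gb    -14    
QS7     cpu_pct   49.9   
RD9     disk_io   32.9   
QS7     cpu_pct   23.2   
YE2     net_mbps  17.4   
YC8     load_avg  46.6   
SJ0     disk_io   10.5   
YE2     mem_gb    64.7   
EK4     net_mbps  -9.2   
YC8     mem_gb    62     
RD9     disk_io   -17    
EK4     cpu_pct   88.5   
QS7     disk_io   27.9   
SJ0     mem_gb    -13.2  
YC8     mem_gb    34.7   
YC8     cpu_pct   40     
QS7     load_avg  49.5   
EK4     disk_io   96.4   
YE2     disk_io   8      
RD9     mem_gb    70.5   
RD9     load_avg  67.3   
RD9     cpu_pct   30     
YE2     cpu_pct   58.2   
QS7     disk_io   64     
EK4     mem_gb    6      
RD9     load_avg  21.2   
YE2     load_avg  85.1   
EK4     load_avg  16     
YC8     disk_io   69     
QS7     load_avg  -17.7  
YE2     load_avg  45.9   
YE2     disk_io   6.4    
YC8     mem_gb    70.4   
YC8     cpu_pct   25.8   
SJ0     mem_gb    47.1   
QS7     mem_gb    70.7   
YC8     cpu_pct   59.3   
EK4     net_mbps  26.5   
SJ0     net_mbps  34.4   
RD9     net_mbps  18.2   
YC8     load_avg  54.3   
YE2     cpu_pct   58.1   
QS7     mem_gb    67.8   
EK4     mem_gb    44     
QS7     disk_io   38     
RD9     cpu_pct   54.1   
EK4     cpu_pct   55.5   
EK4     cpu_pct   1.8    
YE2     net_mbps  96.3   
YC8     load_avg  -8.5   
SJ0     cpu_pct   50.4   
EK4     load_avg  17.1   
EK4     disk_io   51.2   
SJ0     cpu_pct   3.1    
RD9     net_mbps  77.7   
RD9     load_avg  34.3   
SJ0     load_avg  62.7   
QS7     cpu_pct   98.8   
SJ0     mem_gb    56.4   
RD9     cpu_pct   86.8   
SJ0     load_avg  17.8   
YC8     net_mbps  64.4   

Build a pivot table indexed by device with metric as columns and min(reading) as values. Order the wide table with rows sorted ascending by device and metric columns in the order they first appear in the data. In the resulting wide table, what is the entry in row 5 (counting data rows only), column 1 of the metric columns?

With rows sorted ascending by device, row 5 is device=YC8. metric columns in first-appearance order: disk_io, net_mbps, load_avg, cpu_pct, mem_gb; column 1 is disk_io.
Long rows with device=YC8, metric=disk_io: min(35, 1.3, 69) = 1.3.

1.3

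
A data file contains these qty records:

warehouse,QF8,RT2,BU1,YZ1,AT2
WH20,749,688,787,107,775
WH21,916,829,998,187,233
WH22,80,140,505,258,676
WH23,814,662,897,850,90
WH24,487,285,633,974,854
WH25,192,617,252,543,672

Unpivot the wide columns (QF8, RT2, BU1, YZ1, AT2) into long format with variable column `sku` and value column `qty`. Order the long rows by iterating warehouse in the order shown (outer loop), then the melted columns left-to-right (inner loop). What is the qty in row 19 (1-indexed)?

850

30 rows total (6 × 5). Row 19: index ⌊(19-1)/5⌋ = 3 into warehouse → WH23; (19-1) mod 5 = 3 into the melted columns → YZ1.
So row 19 is (WH23, YZ1, 850); qty = 850.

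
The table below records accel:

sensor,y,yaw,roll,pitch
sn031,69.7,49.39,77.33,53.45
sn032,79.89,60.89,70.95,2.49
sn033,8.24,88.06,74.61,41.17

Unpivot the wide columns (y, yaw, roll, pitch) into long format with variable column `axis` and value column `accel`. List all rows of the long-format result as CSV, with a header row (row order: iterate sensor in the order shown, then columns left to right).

Each (sensor, column) pair becomes one row: 3 × 4 = 12 rows.
For example, (sn031, y) → accel=69.7.

sensor,axis,accel
sn031,y,69.7
sn031,yaw,49.39
sn031,roll,77.33
sn031,pitch,53.45
sn032,y,79.89
sn032,yaw,60.89
sn032,roll,70.95
sn032,pitch,2.49
sn033,y,8.24
sn033,yaw,88.06
sn033,roll,74.61
sn033,pitch,41.17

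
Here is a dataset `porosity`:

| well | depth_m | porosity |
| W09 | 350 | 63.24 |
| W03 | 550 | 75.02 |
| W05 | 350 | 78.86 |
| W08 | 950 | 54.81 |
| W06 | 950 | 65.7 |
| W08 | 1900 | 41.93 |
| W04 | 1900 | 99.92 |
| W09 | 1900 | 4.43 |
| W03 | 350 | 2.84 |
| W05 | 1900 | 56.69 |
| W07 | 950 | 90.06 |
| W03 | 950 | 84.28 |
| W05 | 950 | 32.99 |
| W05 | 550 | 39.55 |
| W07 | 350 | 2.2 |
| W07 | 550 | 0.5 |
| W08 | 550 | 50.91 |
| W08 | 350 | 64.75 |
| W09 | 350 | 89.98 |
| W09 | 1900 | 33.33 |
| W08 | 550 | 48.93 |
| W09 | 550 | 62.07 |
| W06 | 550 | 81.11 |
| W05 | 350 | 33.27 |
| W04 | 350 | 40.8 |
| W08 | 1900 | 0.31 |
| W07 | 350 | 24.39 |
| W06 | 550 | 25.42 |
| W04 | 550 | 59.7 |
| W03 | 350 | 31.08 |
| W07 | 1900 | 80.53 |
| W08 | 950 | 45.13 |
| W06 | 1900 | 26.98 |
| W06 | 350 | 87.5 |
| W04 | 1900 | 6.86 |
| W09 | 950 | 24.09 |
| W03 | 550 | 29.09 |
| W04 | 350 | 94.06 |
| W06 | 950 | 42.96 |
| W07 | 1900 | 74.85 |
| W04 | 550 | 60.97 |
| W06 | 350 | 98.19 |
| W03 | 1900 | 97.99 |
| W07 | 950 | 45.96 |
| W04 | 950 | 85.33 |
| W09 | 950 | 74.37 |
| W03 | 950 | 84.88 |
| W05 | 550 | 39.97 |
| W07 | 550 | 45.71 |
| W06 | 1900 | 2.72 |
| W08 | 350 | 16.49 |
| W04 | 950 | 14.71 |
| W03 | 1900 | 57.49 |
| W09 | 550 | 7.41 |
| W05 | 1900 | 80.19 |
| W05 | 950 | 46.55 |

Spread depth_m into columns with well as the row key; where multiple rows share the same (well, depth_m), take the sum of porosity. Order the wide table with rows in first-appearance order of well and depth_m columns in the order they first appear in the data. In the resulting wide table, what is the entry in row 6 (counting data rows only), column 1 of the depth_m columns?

With rows in first-appearance order of well, row 6 is well=W04. depth_m columns in first-appearance order: 350, 550, 950, 1900; column 1 is 350.
Long rows with well=W04, depth_m=350: 40.8 + 94.06 = 134.86.

134.86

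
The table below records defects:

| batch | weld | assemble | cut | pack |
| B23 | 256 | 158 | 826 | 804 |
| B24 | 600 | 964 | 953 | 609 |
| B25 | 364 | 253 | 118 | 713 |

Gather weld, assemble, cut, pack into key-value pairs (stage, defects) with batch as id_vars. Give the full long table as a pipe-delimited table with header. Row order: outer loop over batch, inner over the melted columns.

Each (batch, column) pair becomes one row: 3 × 4 = 12 rows.
For example, (B23, weld) → defects=256.

| batch | stage | defects |
| B23 | weld | 256 |
| B23 | assemble | 158 |
| B23 | cut | 826 |
| B23 | pack | 804 |
| B24 | weld | 600 |
| B24 | assemble | 964 |
| B24 | cut | 953 |
| B24 | pack | 609 |
| B25 | weld | 364 |
| B25 | assemble | 253 |
| B25 | cut | 118 |
| B25 | pack | 713 |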